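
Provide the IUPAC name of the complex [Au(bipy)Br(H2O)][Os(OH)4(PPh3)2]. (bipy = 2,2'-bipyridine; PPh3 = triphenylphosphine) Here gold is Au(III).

aqua(2,2'-bipyridine)bromogold(III) tetrahydroxobis(triphenylphosphine)osmate(II)

Both ions are complex: the cation is named first with the plain metal name, the anion second with the -ate form; each ion's ligands are alphabetised independently.
Au is given as +3; the cation's ligand charges sum to -1, so the complex cation is 2+.
A 1:1 salt means the anion carries the equal and opposite charge, 2−.
Anion: ligand charges sum to -4; for the ion to be 2−, Os = +2.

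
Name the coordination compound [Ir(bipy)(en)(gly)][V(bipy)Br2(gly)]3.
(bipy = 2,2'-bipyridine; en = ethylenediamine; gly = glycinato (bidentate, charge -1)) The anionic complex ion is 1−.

(2,2'-bipyridine)(ethylenediamine)(glycinato)iridium(IV) (2,2'-bipyridine)dibromo(glycinato)vanadate(II)

The complex anion is given as 1−; its ligand charges sum to -3, so V = +2.
With 3 anions per cation, the cation must be 3×1 = 3+.
Cation: ligand charges sum to -1; for the ion to be 3+, Ir = +4.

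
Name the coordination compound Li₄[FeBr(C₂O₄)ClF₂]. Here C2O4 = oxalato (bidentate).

The 4 lithium counter-ions carry a total charge of +4, so each complex ion is 4−.
Ligand charges: 1×bromo (-1 each), 1×oxalato (-2 each), 1×chloro (-1 each), 2×fluoro (-1 each); total -6. So Fe + (-6) = 4−, giving Fe = +2.
Ligands are named alphabetically: bromo before chloro before fluoro before oxalato.
The complex ion is anionic, so iron takes the -ate form ferrate(II).

lithium bromochlorodifluorooxalatoferrate(II)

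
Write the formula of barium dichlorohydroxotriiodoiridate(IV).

Ba[IrCl2I3(OH)]

Ligands: 2 chloro (Cl, -1), 1 hydroxo (OH, -1), 3 iodo (I, -1). Ligand charge sum = -6.
Charge balance with barium (+2) requires 1 complex ion per 1 barium.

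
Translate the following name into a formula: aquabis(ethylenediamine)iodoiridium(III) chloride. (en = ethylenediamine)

Ligands: 1 iodo (I, -1), 2 ethylenediamine (en, neutral), 1 aqua (H2O, neutral). Ligand charge sum = -1.
With Ir in oxidation state +3, the complex ion is [Ir...]^2+.
Charge balance with chloride (-1) requires 1 complex ion per 2 chloride.

[Ir(en)2(H2O)I]Cl2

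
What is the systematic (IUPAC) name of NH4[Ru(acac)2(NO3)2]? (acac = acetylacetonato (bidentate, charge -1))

ammonium bis(acetylacetonato)dinitratoruthenate(III)

The 1 ammonium counter-ion carries a total charge of +1, so each complex ion is 1−.
Ligand charges: 2×acetylacetonato (-1 each), 2×nitrato (-1 each); total -4. So Ru + (-4) = 1−, giving Ru = +3.
The complex ion is anionic, so ruthenium takes the -ate form ruthenate(III).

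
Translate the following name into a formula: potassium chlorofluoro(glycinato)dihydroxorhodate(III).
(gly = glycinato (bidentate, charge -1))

Ligands: 1 glycinato (gly, -1), 1 fluoro (F, -1), 1 chloro (Cl, -1), 2 hydroxo (OH, -1). Ligand charge sum = -5.
With Rh in oxidation state +3, the complex ion is [Rh...]^2−.
Charge balance with potassium (+1) requires 1 complex ion per 2 potassium.

K2[RhClF(gly)(OH)2]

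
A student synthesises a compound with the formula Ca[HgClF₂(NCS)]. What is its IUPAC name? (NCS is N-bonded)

calcium chlorodifluoroisothiocyanatomercurate(II)

The 1 calcium counter-ion carries a total charge of +2, so each complex ion is 2−.
Ligand charges: 1×chloro (-1 each), 2×fluoro (-1 each), 1×isothiocyanato (-1 each); total -4. So Hg + (-4) = 2−, giving Hg = +2.
The complex ion is anionic, so mercury takes the -ate form mercurate(II).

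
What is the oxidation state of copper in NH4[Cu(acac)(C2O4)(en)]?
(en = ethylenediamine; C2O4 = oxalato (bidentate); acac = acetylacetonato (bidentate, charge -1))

1 ammonium outside the brackets (+1 each) → the complex ion is 1−.
Ligand charges: 1×en neutral; 1×C2O4 = -2; 1×acac = -1; sum -3.
Cu + (-3) = 1− ⇒ Cu is +2.

+2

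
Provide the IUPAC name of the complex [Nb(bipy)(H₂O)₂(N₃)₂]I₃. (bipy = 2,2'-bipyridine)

The 3 iodide counter-ions carry a total charge of -3, so each complex ion is 3+.
Ligand charges: 2×aqua (neutral), 2×azido (-1 each), 1×2,2'-bipyridine (neutral); total -2. So Nb + (-2) = 3+, giving Nb = +5.
Ligands are named alphabetically: aqua before azido before bipyridine.

diaquadiazido(2,2'-bipyridine)niobium(V) iodide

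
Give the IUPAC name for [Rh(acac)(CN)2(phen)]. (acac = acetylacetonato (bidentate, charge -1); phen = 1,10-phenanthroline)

(acetylacetonato)dicyano(1,10-phenanthroline)rhodium(III)

There is no counter-ion, so the complex is neutral overall.
Ligand charges: 1×acetylacetonato (-1 each), 1×1,10-phenanthroline (neutral), 2×cyano (-1 each); total -3. So Rh + (-3) = 0, giving Rh = +3.
Ligands are named alphabetically: acetylacetonato before cyano before phenanthroline.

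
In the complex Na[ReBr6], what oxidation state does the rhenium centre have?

+5

1 sodium outside the brackets (+1 each) → the complex ion is 1−.
Ligand charges: 6×Br = -6; sum -6.
Re + (-6) = 1− ⇒ Re is +5.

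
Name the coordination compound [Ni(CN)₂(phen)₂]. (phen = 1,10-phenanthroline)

There is no counter-ion, so the complex is neutral overall.
Ligand charges: 2×1,10-phenanthroline (neutral), 2×cyano (-1 each); total -2. So Ni + (-2) = 0, giving Ni = +2.
Ligands are named alphabetically: cyano before phenanthroline.

dicyanobis(1,10-phenanthroline)nickel(II)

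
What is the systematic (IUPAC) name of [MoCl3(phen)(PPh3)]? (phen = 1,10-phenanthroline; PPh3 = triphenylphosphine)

There is no counter-ion, so the complex is neutral overall.
Ligand charges: 1×1,10-phenanthroline (neutral), 3×chloro (-1 each), 1×triphenylphosphine (neutral); total -3. So Mo + (-3) = 0, giving Mo = +3.
Ligands are named alphabetically: chloro before phenanthroline before triphenylphosphine.

trichloro(1,10-phenanthroline)(triphenylphosphine)molybdenum(III)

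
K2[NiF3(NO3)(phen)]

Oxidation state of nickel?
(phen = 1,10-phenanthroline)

+2

2 potassium outside the brackets (+1 each) → the complex ion is 2−.
Ligand charges: 3×F = -3; 1×NO3 = -1; 1×phen neutral; sum -4.
Ni + (-4) = 2− ⇒ Ni is +2.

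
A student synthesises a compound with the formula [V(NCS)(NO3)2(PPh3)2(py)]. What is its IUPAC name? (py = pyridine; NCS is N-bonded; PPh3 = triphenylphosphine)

isothiocyanatodinitrato(pyridine)bis(triphenylphosphine)vanadium(III)

There is no counter-ion, so the complex is neutral overall.
Ligand charges: 2×nitrato (-1 each), 1×pyridine (neutral), 1×isothiocyanato (-1 each), 2×triphenylphosphine (neutral); total -3. So V + (-3) = 0, giving V = +3.
Ligands are named alphabetically: isothiocyanato before nitrato before pyridine before triphenylphosphine.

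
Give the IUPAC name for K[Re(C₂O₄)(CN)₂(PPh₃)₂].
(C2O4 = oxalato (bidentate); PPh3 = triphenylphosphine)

The 1 potassium counter-ion carries a total charge of +1, so each complex ion is 1−.
Ligand charges: 1×oxalato (-2 each), 2×cyano (-1 each), 2×triphenylphosphine (neutral); total -4. So Re + (-4) = 1−, giving Re = +3.
The complex ion is anionic, so rhenium takes the -ate form rhenate(III).

potassium dicyanooxalatobis(triphenylphosphine)rhenate(III)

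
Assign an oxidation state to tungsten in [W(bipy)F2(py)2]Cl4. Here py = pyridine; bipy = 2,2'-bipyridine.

4 chloride outside the brackets (-1 each) → the complex ion is 4+.
Ligand charges: 2×py neutral; 2×F = -2; 1×bipy neutral; sum -2.
W + (-2) = 4+ ⇒ W is +6.

+6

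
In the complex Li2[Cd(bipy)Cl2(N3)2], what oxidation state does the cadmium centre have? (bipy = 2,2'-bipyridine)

+2

2 lithium outside the brackets (+1 each) → the complex ion is 2−.
Ligand charges: 2×Cl = -2; 1×bipy neutral; 2×N3 = -2; sum -4.
Cd + (-4) = 2− ⇒ Cd is +2.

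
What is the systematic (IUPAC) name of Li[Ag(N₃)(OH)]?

lithium azidohydroxoargentate(I)

The 1 lithium counter-ion carries a total charge of +1, so each complex ion is 1−.
Ligand charges: 1×hydroxo (-1 each), 1×azido (-1 each); total -2. So Ag + (-2) = 1−, giving Ag = +1.
The complex ion is anionic, so silver takes the -ate form argentate(I).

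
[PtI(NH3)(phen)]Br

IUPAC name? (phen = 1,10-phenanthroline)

ammineiodo(1,10-phenanthroline)platinum(II) bromide

The 1 bromide counter-ion carries a total charge of -1, so each complex ion is 1+.
Ligand charges: 1×1,10-phenanthroline (neutral), 1×iodo (-1 each), 1×ammine (neutral); total -1. So Pt + (-1) = 1+, giving Pt = +2.
Ligands are named alphabetically: ammine before iodo before phenanthroline.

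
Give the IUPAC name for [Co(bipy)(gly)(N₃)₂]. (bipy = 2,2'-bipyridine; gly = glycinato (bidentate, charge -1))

There is no counter-ion, so the complex is neutral overall.
Ligand charges: 1×2,2'-bipyridine (neutral), 1×glycinato (-1 each), 2×azido (-1 each); total -3. So Co + (-3) = 0, giving Co = +3.
Ligands are named alphabetically: azido before bipyridine before glycinato.

diazido(2,2'-bipyridine)(glycinato)cobalt(III)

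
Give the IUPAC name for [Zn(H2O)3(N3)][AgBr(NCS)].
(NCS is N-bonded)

triaquaazidozinc(II) bromoisothiocyanatoargentate(I)

Both ions are complex: the cation is named first with the plain metal name, the anion second with the -ate form; each ion's ligands are alphabetised independently.
Zinc is always +2 in its complexes; the cation's ligand charges sum to -1, so the complex cation is 1+.
A 1:1 salt means the anion carries the equal and opposite charge, 1−.
Anion: ligand charges sum to -2; for the ion to be 1−, Ag = +1.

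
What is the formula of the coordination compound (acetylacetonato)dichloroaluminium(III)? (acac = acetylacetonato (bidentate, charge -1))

[Al(acac)Cl2]

Ligands: 1 acetylacetonato (acac, -1), 2 chloro (Cl, -1). Ligand charge sum = -3.
With Al in oxidation state +3, the complex ion is [Al...].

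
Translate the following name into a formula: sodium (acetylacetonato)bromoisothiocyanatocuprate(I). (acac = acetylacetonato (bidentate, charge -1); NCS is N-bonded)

Na2[Cu(acac)Br(NCS)]

Ligands: 1 acetylacetonato (acac, -1), 1 isothiocyanato (NCS, -1), 1 bromo (Br, -1). Ligand charge sum = -3.
With Cu in oxidation state +1, the complex ion is [Cu...]^2−.
Charge balance with sodium (+1) requires 1 complex ion per 2 sodium.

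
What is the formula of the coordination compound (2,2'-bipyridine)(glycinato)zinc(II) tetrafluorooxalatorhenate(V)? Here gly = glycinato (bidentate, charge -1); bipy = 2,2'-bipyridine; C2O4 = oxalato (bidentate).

Cation [Zn…]: ligand charges -1, Zn(II) ⇒ ion charge 1+.
Anion [Re…]: ligand charges -6, Re(V) ⇒ ion charge 1−.

[Zn(bipy)(gly)][Re(C2O4)F4]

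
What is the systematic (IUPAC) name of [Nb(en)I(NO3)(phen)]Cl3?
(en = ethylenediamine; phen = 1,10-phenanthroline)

(ethylenediamine)iodonitrato(1,10-phenanthroline)niobium(V) chloride

The 3 chloride counter-ions carry a total charge of -3, so each complex ion is 3+.
Ligand charges: 1×nitrato (-1 each), 1×ethylenediamine (neutral), 1×iodo (-1 each), 1×1,10-phenanthroline (neutral); total -2. So Nb + (-2) = 3+, giving Nb = +5.
Ligands are named alphabetically: ethylenediamine before iodo before nitrato before phenanthroline.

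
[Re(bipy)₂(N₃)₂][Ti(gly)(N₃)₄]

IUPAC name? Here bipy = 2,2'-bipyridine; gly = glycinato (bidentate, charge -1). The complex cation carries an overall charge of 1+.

Both ions are complex: the cation is named first with the plain metal name, the anion second with the -ate form; each ion's ligands are alphabetised independently.
The complex cation is given as 1+; its ligand charges sum to -2, so Re = +3.
A 1:1 salt means the anion carries the equal and opposite charge, 1−.
Anion: ligand charges sum to -5; for the ion to be 1−, Ti = +4.

diazidobis(2,2'-bipyridine)rhenium(III) tetraazido(glycinato)titanate(IV)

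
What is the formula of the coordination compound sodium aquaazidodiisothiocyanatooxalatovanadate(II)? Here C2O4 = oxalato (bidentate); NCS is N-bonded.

Ligands: 1 oxalato (C2O4, -2), 1 azido (N3, -1), 2 isothiocyanato (NCS, -1), 1 aqua (H2O, neutral). Ligand charge sum = -5.
With V in oxidation state +2, the complex ion is [V...]^3−.
Charge balance with sodium (+1) requires 1 complex ion per 3 sodium.

Na3[V(C2O4)(H2O)(N3)(NCS)2]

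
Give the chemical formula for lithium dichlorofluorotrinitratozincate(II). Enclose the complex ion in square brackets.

Li4[ZnCl2F(NO3)3]

Ligands: 3 nitrato (NO3, -1), 1 fluoro (F, -1), 2 chloro (Cl, -1). Ligand charge sum = -6.
Charge balance with lithium (+1) requires 1 complex ion per 4 lithium.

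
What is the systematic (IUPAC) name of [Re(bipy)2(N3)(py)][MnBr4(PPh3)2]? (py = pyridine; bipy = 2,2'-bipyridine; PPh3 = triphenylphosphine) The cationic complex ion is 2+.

Both ions are complex: the cation is named first with the plain metal name, the anion second with the -ate form; each ion's ligands are alphabetised independently.
The complex cation is given as 2+; its ligand charges sum to -1, so Re = +3.
A 1:1 salt means the anion carries the equal and opposite charge, 2−.
Anion: ligand charges sum to -4; for the ion to be 2−, Mn = +2.

azidobis(2,2'-bipyridine)(pyridine)rhenium(III) tetrabromobis(triphenylphosphine)manganate(II)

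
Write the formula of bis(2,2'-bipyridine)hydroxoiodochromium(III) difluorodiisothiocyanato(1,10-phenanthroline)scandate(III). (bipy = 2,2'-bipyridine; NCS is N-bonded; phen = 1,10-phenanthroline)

Cation [Cr…]: ligand charges -2, Cr(III) ⇒ ion charge 1+.
Anion [Sc…]: ligand charges -4, Sc(III) ⇒ ion charge 1−.

[Cr(bipy)2I(OH)][ScF2(NCS)2(phen)]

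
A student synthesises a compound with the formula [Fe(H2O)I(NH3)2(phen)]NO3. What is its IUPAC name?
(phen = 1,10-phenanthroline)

diammineaquaiodo(1,10-phenanthroline)iron(II) nitrate

The 1 nitrate counter-ion carries a total charge of -1, so each complex ion is 1+.
Ligand charges: 2×ammine (neutral), 1×aqua (neutral), 1×iodo (-1 each), 1×1,10-phenanthroline (neutral); total -1. So Fe + (-1) = 1+, giving Fe = +2.
Ligands are named alphabetically: ammine before aqua before iodo before phenanthroline.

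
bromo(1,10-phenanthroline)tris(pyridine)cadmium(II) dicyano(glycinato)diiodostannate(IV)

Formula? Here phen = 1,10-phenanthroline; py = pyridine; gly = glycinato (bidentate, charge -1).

[CdBr(phen)(py)3][Sn(CN)2(gly)I2]

Cation [Cd…]: ligand charges -1, Cd(II) ⇒ ion charge 1+.
Anion [Sn…]: ligand charges -5, Sn(IV) ⇒ ion charge 1−.
One 1+ cation balances one 1− anion.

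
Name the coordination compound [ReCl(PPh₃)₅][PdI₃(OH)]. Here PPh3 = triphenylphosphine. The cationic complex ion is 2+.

The complex cation is given as 2+; its ligand charges sum to -1, so Re = +3.
A 1:1 salt means the anion carries the equal and opposite charge, 2−.
Anion: ligand charges sum to -4; for the ion to be 2−, Pd = +2.

chloropentakis(triphenylphosphine)rhenium(III) hydroxotriiodopalladate(II)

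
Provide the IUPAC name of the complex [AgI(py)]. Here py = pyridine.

iodo(pyridine)silver(I)

There is no counter-ion, so the complex is neutral overall.
Ligand charges: 1×pyridine (neutral), 1×iodo (-1 each); total -1. So Ag + (-1) = 0, giving Ag = +1.
Ligands are named alphabetically: iodo before pyridine.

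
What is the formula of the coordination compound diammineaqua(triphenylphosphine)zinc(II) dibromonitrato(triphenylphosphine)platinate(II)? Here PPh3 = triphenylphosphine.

[Zn(H2O)(NH3)2(PPh3)][PtBr2(NO3)(PPh3)]2

Cation [Zn…]: ligand charges 0, Zn(II) ⇒ ion charge 2+.
Anion [Pt…]: ligand charges -3, Pt(II) ⇒ ion charge 1−.
One 2+ cation requires 2 of the 1− anion.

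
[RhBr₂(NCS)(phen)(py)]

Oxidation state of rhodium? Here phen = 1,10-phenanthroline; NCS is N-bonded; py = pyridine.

No counter-ion: the bracketed complex is neutral.
Ligand charges: 2×Br = -2; 1×phen neutral; 1×NCS = -1; 1×py neutral; sum -3.
Rh + (-3) = 0 ⇒ Rh is +3.

+3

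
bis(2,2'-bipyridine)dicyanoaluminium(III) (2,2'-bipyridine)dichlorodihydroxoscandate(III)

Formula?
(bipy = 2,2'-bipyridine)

[Al(bipy)2(CN)2][Sc(bipy)Cl2(OH)2]

Cation [Al…]: ligand charges -2, Al(III) ⇒ ion charge 1+.
Anion [Sc…]: ligand charges -4, Sc(III) ⇒ ion charge 1−.
One 1+ cation balances one 1− anion.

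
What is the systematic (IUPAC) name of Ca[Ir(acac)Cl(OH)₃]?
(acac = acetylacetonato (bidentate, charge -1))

calcium (acetylacetonato)chlorotrihydroxoiridate(III)

The 1 calcium counter-ion carries a total charge of +2, so each complex ion is 2−.
Ligand charges: 1×acetylacetonato (-1 each), 1×chloro (-1 each), 3×hydroxo (-1 each); total -5. So Ir + (-5) = 2−, giving Ir = +3.
Ligands are named alphabetically: acetylacetonato before chloro before hydroxo.
The complex ion is anionic, so iridium takes the -ate form iridate(III).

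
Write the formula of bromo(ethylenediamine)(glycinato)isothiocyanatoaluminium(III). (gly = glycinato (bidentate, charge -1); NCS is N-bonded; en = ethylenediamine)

[AlBr(en)(gly)(NCS)]

Ligands: 1 glycinato (gly, -1), 1 isothiocyanato (NCS, -1), 1 bromo (Br, -1), 1 ethylenediamine (en, neutral). Ligand charge sum = -3.
With Al in oxidation state +3, the complex ion is [Al...].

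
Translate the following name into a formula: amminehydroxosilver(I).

[Ag(NH3)(OH)]

Ligands: 1 hydroxo (OH, -1), 1 ammine (NH3, neutral). Ligand charge sum = -1.
With Ag in oxidation state +1, the complex ion is [Ag...].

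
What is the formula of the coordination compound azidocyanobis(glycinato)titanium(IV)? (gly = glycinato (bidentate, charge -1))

[Ti(CN)(gly)2(N3)]

Ligands: 1 azido (N3, -1), 1 cyano (CN, -1), 2 glycinato (gly, -1). Ligand charge sum = -4.
With Ti in oxidation state +4, the complex ion is [Ti...].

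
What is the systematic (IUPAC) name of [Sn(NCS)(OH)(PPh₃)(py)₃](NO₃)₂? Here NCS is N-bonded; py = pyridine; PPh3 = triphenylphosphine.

The 2 nitrate counter-ions carry a total charge of -2, so each complex ion is 2+.
Ligand charges: 1×isothiocyanato (-1 each), 3×pyridine (neutral), 1×triphenylphosphine (neutral), 1×hydroxo (-1 each); total -2. So Sn + (-2) = 2+, giving Sn = +4.
Ligands are named alphabetically: hydroxo before isothiocyanato before pyridine before triphenylphosphine.

hydroxoisothiocyanatotris(pyridine)(triphenylphosphine)tin(IV) nitrate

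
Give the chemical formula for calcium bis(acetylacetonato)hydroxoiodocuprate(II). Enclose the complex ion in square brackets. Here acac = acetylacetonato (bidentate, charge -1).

Ca[Cu(acac)2I(OH)]

Ligands: 2 acetylacetonato (acac, -1), 1 iodo (I, -1), 1 hydroxo (OH, -1). Ligand charge sum = -4.
Charge balance with calcium (+2) requires 1 complex ion per 1 calcium.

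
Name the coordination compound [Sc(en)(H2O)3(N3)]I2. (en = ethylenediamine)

The 2 iodide counter-ions carry a total charge of -2, so each complex ion is 2+.
Ligand charges: 3×aqua (neutral), 1×ethylenediamine (neutral), 1×azido (-1 each); total -1. So Sc + (-1) = 2+, giving Sc = +3.
Ligands are named alphabetically: aqua before azido before ethylenediamine.

triaquaazido(ethylenediamine)scandium(III) iodide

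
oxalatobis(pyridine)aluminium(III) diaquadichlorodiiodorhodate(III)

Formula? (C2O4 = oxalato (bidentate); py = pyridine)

Cation [Al…]: ligand charges -2, Al(III) ⇒ ion charge 1+.
Anion [Rh…]: ligand charges -4, Rh(III) ⇒ ion charge 1−.
One 1+ cation balances one 1− anion.

[Al(C2O4)(py)2][RhCl2(H2O)2I2]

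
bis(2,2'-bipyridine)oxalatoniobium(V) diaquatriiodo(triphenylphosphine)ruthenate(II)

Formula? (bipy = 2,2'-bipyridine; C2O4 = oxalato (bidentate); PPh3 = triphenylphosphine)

Cation [Nb…]: ligand charges -2, Nb(V) ⇒ ion charge 3+.
Anion [Ru…]: ligand charges -3, Ru(II) ⇒ ion charge 1−.

[Nb(bipy)2(C2O4)][Ru(H2O)2I3(PPh3)]3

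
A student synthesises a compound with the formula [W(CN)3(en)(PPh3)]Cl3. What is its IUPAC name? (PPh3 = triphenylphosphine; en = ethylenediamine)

tricyano(ethylenediamine)(triphenylphosphine)tungsten(VI) chloride

The 3 chloride counter-ions carry a total charge of -3, so each complex ion is 3+.
Ligand charges: 1×triphenylphosphine (neutral), 3×cyano (-1 each), 1×ethylenediamine (neutral); total -3. So W + (-3) = 3+, giving W = +6.
Ligands are named alphabetically: cyano before ethylenediamine before triphenylphosphine.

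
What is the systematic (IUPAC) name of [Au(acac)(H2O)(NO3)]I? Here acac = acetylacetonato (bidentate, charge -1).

(acetylacetonato)aquanitratogold(III) iodide

The 1 iodide counter-ion carries a total charge of -1, so each complex ion is 1+.
Ligand charges: 1×acetylacetonato (-1 each), 1×nitrato (-1 each), 1×aqua (neutral); total -2. So Au + (-2) = 1+, giving Au = +3.
Ligands are named alphabetically: acetylacetonato before aqua before nitrato.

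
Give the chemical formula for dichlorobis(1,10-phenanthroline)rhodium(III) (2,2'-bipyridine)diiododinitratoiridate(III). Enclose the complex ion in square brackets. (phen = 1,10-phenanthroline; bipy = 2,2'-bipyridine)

[RhCl2(phen)2][Ir(bipy)I2(NO3)2]

Cation [Rh…]: ligand charges -2, Rh(III) ⇒ ion charge 1+.
Anion [Ir…]: ligand charges -4, Ir(III) ⇒ ion charge 1−.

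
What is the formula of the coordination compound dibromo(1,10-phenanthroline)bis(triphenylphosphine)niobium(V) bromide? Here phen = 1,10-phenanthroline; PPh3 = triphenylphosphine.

Ligands: 1 1,10-phenanthroline (phen, neutral), 2 triphenylphosphine (PPh3, neutral), 2 bromo (Br, -1). Ligand charge sum = -2.
Charge balance with bromide (-1) requires 1 complex ion per 3 bromide.

[NbBr2(phen)(PPh3)2]Br3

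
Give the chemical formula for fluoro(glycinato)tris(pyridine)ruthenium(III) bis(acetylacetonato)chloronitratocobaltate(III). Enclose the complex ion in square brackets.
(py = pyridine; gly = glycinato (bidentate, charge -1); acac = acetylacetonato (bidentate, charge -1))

[RuF(gly)(py)3][Co(acac)2Cl(NO3)]

Cation [Ru…]: ligand charges -2, Ru(III) ⇒ ion charge 1+.
Anion [Co…]: ligand charges -4, Co(III) ⇒ ion charge 1−.
One 1+ cation balances one 1− anion.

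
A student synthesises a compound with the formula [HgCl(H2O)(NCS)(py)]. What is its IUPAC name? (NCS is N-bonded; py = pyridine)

aquachloroisothiocyanato(pyridine)mercury(II)

There is no counter-ion, so the complex is neutral overall.
Ligand charges: 1×aqua (neutral), 1×isothiocyanato (-1 each), 1×chloro (-1 each), 1×pyridine (neutral); total -2. So Hg + (-2) = 0, giving Hg = +2.
Ligands are named alphabetically: aqua before chloro before isothiocyanato before pyridine.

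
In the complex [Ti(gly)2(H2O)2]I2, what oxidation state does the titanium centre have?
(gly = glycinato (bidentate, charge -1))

2 iodide outside the brackets (-1 each) → the complex ion is 2+.
Ligand charges: 2×H2O neutral; 2×gly = -2; sum -2.
Ti + (-2) = 2+ ⇒ Ti is +4.

+4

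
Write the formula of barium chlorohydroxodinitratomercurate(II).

Ba[HgCl(NO3)2(OH)]

Ligands: 1 hydroxo (OH, -1), 2 nitrato (NO3, -1), 1 chloro (Cl, -1). Ligand charge sum = -4.
With Hg in oxidation state +2, the complex ion is [Hg...]^2−.
Charge balance with barium (+2) requires 1 complex ion per 1 barium.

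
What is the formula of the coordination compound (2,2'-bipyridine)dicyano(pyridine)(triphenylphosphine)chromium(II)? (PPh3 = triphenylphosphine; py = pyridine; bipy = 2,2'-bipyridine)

Ligands: 1 triphenylphosphine (PPh3, neutral), 2 cyano (CN, -1), 1 pyridine (py, neutral), 1 2,2'-bipyridine (bipy, neutral). Ligand charge sum = -2.
With Cr in oxidation state +2, the complex ion is [Cr...].

[Cr(bipy)(CN)2(PPh3)(py)]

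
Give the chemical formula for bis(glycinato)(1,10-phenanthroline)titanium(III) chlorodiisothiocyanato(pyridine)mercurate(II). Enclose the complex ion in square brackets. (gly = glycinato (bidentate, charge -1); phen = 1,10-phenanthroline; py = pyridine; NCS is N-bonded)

Cation [Ti…]: ligand charges -2, Ti(III) ⇒ ion charge 1+.
Anion [Hg…]: ligand charges -3, Hg(II) ⇒ ion charge 1−.
One 1+ cation balances one 1− anion.

[Ti(gly)2(phen)][HgCl(NCS)2(py)]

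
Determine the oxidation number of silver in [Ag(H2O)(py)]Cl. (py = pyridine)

+1

1 chloride outside the brackets (-1 each) → the complex ion is 1+.
Ligand charges: 1×py neutral; 1×H2O neutral; sum 0.
Ag + (0) = 1+ ⇒ Ag is +1.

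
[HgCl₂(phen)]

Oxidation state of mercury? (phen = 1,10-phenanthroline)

No counter-ion: the bracketed complex is neutral.
Ligand charges: 2×Cl = -2; 1×phen neutral; sum -2.
Hg + (-2) = 0 ⇒ Hg is +2.

+2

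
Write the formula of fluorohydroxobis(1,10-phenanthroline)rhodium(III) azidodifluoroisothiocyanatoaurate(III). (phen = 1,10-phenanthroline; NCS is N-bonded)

[RhF(OH)(phen)2][AuF2(N3)(NCS)]

Cation [Rh…]: ligand charges -2, Rh(III) ⇒ ion charge 1+.
Anion [Au…]: ligand charges -4, Au(III) ⇒ ion charge 1−.
One 1+ cation balances one 1− anion.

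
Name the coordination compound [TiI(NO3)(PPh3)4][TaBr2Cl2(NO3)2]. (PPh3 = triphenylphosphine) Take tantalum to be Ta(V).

iodonitratotetrakis(triphenylphosphine)titanium(III) dibromodichlorodinitratotantalate(V)

Both ions are complex: the cation is named first with the plain metal name, the anion second with the -ate form; each ion's ligands are alphabetised independently.
Ta is given as +5; the anion's ligand charges sum to -6, so the complex anion is 1−.
A 1:1 salt means the cation carries the equal and opposite charge, 1+.
Cation: ligand charges sum to -2; for the ion to be 1+, Ti = +3.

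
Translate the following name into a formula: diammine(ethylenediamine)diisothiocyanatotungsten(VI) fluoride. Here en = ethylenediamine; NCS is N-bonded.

[W(en)(NCS)2(NH3)2]F4

Ligands: 2 ammine (NH3, neutral), 1 ethylenediamine (en, neutral), 2 isothiocyanato (NCS, -1). Ligand charge sum = -2.
With W in oxidation state +6, the complex ion is [W...]^4+.
Charge balance with fluoride (-1) requires 1 complex ion per 4 fluoride.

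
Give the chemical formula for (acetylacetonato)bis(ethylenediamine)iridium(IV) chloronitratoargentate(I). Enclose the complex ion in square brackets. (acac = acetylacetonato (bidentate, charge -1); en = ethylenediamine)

[Ir(acac)(en)2][AgCl(NO3)]3

Cation [Ir…]: ligand charges -1, Ir(IV) ⇒ ion charge 3+.
Anion [Ag…]: ligand charges -2, Ag(I) ⇒ ion charge 1−.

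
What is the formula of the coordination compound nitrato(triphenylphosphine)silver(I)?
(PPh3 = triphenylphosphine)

[Ag(NO3)(PPh3)]

Ligands: 1 triphenylphosphine (PPh3, neutral), 1 nitrato (NO3, -1). Ligand charge sum = -1.
With Ag in oxidation state +1, the complex ion is [Ag...].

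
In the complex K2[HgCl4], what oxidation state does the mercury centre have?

2 potassium outside the brackets (+1 each) → the complex ion is 2−.
Ligand charges: 4×Cl = -4; sum -4.
Hg + (-4) = 2− ⇒ Hg is +2.

+2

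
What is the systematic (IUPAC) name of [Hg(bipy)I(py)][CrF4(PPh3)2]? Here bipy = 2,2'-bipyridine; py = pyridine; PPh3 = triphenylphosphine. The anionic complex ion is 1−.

The complex anion is given as 1−; its ligand charges sum to -4, so Cr = +3.
A 1:1 salt means the cation carries the equal and opposite charge, 1+.
Cation: ligand charges sum to -1; for the ion to be 1+, Hg = +2.

(2,2'-bipyridine)iodo(pyridine)mercury(II) tetrafluorobis(triphenylphosphine)chromate(III)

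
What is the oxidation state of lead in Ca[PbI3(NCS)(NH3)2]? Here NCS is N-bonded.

1 calcium outside the brackets (+2 each) → the complex ion is 2−.
Ligand charges: 2×NH3 neutral; 1×NCS = -1; 3×I = -3; sum -4.
Pb + (-4) = 2− ⇒ Pb is +2.

+2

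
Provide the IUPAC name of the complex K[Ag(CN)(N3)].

potassium azidocyanoargentate(I)

The 1 potassium counter-ion carries a total charge of +1, so each complex ion is 1−.
Ligand charges: 1×azido (-1 each), 1×cyano (-1 each); total -2. So Ag + (-2) = 1−, giving Ag = +1.
The complex ion is anionic, so silver takes the -ate form argentate(I).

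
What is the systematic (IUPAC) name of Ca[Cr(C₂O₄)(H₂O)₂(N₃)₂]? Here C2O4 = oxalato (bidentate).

calcium diaquadiazidooxalatochromate(II)

The 1 calcium counter-ion carries a total charge of +2, so each complex ion is 2−.
Ligand charges: 2×azido (-1 each), 1×oxalato (-2 each), 2×aqua (neutral); total -4. So Cr + (-4) = 2−, giving Cr = +2.
The complex ion is anionic, so chromium takes the -ate form chromate(II).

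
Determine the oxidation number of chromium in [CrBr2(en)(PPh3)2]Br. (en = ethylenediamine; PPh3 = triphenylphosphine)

+3

1 bromide outside the brackets (-1 each) → the complex ion is 1+.
Ligand charges: 2×Br = -2; 1×en neutral; 2×PPh3 neutral; sum -2.
Cr + (-2) = 1+ ⇒ Cr is +3.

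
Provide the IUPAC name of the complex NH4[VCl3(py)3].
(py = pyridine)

ammonium trichlorotris(pyridine)vanadate(II)

The 1 ammonium counter-ion carries a total charge of +1, so each complex ion is 1−.
Ligand charges: 3×pyridine (neutral), 3×chloro (-1 each); total -3. So V + (-3) = 1−, giving V = +2.
Ligands are named alphabetically: chloro before pyridine.
The complex ion is anionic, so vanadium takes the -ate form vanadate(II).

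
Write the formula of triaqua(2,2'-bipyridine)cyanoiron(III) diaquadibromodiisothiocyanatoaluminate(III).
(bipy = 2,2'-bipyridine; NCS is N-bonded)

Cation [Fe…]: ligand charges -1, Fe(III) ⇒ ion charge 2+.
Anion [Al…]: ligand charges -4, Al(III) ⇒ ion charge 1−.
One 2+ cation requires 2 of the 1− anion.

[Fe(bipy)(CN)(H2O)3][AlBr2(H2O)2(NCS)2]2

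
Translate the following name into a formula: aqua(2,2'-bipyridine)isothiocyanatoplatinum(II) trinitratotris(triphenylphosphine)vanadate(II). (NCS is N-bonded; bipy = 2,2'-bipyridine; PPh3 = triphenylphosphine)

Cation [Pt…]: ligand charges -1, Pt(II) ⇒ ion charge 1+.
Anion [V…]: ligand charges -3, V(II) ⇒ ion charge 1−.
One 1+ cation balances one 1− anion.

[Pt(bipy)(H2O)(NCS)][V(NO3)3(PPh3)3]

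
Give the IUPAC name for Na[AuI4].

sodium tetraiodoaurate(III)

The 1 sodium counter-ion carries a total charge of +1, so each complex ion is 1−.
Ligand charges: 4×iodo (-1 each); total -4. So Au + (-4) = 1−, giving Au = +3.
The complex ion is anionic, so gold takes the -ate form aurate(III).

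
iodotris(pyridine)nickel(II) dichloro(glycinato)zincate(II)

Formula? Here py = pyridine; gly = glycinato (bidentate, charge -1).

[NiI(py)3][ZnCl2(gly)]

Cation [Ni…]: ligand charges -1, Ni(II) ⇒ ion charge 1+.
Anion [Zn…]: ligand charges -3, Zn(II) ⇒ ion charge 1−.
One 1+ cation balances one 1− anion.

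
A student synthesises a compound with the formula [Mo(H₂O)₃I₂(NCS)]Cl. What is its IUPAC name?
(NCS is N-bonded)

The 1 chloride counter-ion carries a total charge of -1, so each complex ion is 1+.
Ligand charges: 3×aqua (neutral), 1×isothiocyanato (-1 each), 2×iodo (-1 each); total -3. So Mo + (-3) = 1+, giving Mo = +4.
Ligands are named alphabetically: aqua before iodo before isothiocyanato.

triaquadiiodoisothiocyanatomolybdenum(IV) chloride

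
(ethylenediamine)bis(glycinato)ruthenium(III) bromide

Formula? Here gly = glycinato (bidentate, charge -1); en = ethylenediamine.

Ligands: 2 glycinato (gly, -1), 1 ethylenediamine (en, neutral). Ligand charge sum = -2.
Charge balance with bromide (-1) requires 1 complex ion per 1 bromide.

[Ru(en)(gly)2]Br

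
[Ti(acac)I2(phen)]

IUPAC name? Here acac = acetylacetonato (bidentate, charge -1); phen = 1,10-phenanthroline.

(acetylacetonato)diiodo(1,10-phenanthroline)titanium(III)

There is no counter-ion, so the complex is neutral overall.
Ligand charges: 1×acetylacetonato (-1 each), 1×1,10-phenanthroline (neutral), 2×iodo (-1 each); total -3. So Ti + (-3) = 0, giving Ti = +3.
Ligands are named alphabetically: acetylacetonato before iodo before phenanthroline.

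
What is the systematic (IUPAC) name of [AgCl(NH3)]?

There is no counter-ion, so the complex is neutral overall.
Ligand charges: 1×ammine (neutral), 1×chloro (-1 each); total -1. So Ag + (-1) = 0, giving Ag = +1.
Ligands are named alphabetically: ammine before chloro.

amminechlorosilver(I)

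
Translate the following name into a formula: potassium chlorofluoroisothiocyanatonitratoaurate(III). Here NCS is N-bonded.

Ligands: 1 chloro (Cl, -1), 1 fluoro (F, -1), 1 nitrato (NO3, -1), 1 isothiocyanato (NCS, -1). Ligand charge sum = -4.
Charge balance with potassium (+1) requires 1 complex ion per 1 potassium.

K[AuClF(NCS)(NO3)]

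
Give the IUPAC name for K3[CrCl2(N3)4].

The 3 potassium counter-ions carry a total charge of +3, so each complex ion is 3−.
Ligand charges: 2×chloro (-1 each), 4×azido (-1 each); total -6. So Cr + (-6) = 3−, giving Cr = +3.
The complex ion is anionic, so chromium takes the -ate form chromate(III).

potassium tetraazidodichlorochromate(III)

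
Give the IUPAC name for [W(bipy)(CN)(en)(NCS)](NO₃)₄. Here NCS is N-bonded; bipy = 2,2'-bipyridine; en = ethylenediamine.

The 4 nitrate counter-ions carry a total charge of -4, so each complex ion is 4+.
Ligand charges: 1×isothiocyanato (-1 each), 1×2,2'-bipyridine (neutral), 1×cyano (-1 each), 1×ethylenediamine (neutral); total -2. So W + (-2) = 4+, giving W = +6.
Ligands are named alphabetically: bipyridine before cyano before ethylenediamine before isothiocyanato.

(2,2'-bipyridine)cyano(ethylenediamine)isothiocyanatotungsten(VI) nitrate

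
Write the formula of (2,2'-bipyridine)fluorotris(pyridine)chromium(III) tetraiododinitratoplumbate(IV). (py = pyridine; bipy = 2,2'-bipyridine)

[Cr(bipy)F(py)3][PbI4(NO3)2]

Cation [Cr…]: ligand charges -1, Cr(III) ⇒ ion charge 2+.
Anion [Pb…]: ligand charges -6, Pb(IV) ⇒ ion charge 2−.
One 2+ cation balances one 2− anion.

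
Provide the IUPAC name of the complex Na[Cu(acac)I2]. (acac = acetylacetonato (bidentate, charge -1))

The 1 sodium counter-ion carries a total charge of +1, so each complex ion is 1−.
Ligand charges: 2×iodo (-1 each), 1×acetylacetonato (-1 each); total -3. So Cu + (-3) = 1−, giving Cu = +2.
Ligands are named alphabetically: acetylacetonato before iodo.
The complex ion is anionic, so copper takes the -ate form cuprate(II).

sodium (acetylacetonato)diiodocuprate(II)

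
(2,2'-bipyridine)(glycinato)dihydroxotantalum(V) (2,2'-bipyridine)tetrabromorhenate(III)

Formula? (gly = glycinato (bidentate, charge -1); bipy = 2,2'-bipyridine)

[Ta(bipy)(gly)(OH)2][Re(bipy)Br4]2

Cation [Ta…]: ligand charges -3, Ta(V) ⇒ ion charge 2+.
Anion [Re…]: ligand charges -4, Re(III) ⇒ ion charge 1−.
One 2+ cation requires 2 of the 1− anion.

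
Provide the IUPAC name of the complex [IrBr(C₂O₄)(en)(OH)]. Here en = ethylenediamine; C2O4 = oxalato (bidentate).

bromo(ethylenediamine)hydroxooxalatoiridium(IV)

There is no counter-ion, so the complex is neutral overall.
Ligand charges: 1×ethylenediamine (neutral), 1×bromo (-1 each), 1×oxalato (-2 each), 1×hydroxo (-1 each); total -4. So Ir + (-4) = 0, giving Ir = +4.
Ligands are named alphabetically: bromo before ethylenediamine before hydroxo before oxalato.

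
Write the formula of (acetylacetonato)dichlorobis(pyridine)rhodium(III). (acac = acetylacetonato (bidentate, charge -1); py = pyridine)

[Rh(acac)Cl2(py)2]

Ligands: 2 chloro (Cl, -1), 1 acetylacetonato (acac, -1), 2 pyridine (py, neutral). Ligand charge sum = -3.
With Rh in oxidation state +3, the complex ion is [Rh...].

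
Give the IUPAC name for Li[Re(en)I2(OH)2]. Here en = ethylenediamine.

lithium (ethylenediamine)dihydroxodiiodorhenate(III)

The 1 lithium counter-ion carries a total charge of +1, so each complex ion is 1−.
Ligand charges: 2×iodo (-1 each), 1×ethylenediamine (neutral), 2×hydroxo (-1 each); total -4. So Re + (-4) = 1−, giving Re = +3.
Ligands are named alphabetically: ethylenediamine before hydroxo before iodo.
The complex ion is anionic, so rhenium takes the -ate form rhenate(III).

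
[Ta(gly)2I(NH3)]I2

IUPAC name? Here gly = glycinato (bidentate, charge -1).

amminebis(glycinato)iodotantalum(V) iodide

The 2 iodide counter-ions carry a total charge of -2, so each complex ion is 2+.
Ligand charges: 1×ammine (neutral), 2×glycinato (-1 each), 1×iodo (-1 each); total -3. So Ta + (-3) = 2+, giving Ta = +5.
Ligands are named alphabetically: ammine before glycinato before iodo.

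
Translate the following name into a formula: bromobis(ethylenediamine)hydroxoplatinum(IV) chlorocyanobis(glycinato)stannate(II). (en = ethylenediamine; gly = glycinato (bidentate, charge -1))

Cation [Pt…]: ligand charges -2, Pt(IV) ⇒ ion charge 2+.
Anion [Sn…]: ligand charges -4, Sn(II) ⇒ ion charge 2−.

[PtBr(en)2(OH)][SnCl(CN)(gly)2]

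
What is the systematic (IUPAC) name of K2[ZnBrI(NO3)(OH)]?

The 2 potassium counter-ions carry a total charge of +2, so each complex ion is 2−.
Ligand charges: 1×bromo (-1 each), 1×hydroxo (-1 each), 1×nitrato (-1 each), 1×iodo (-1 each); total -4. So Zn + (-4) = 2−, giving Zn = +2.
Ligands are named alphabetically: bromo before hydroxo before iodo before nitrato.
The complex ion is anionic, so zinc takes the -ate form zincate(II).

potassium bromohydroxoiodonitratozincate(II)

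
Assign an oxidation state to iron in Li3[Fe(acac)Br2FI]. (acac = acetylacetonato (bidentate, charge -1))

+2

3 lithium outside the brackets (+1 each) → the complex ion is 3−.
Ligand charges: 2×Br = -2; 1×F = -1; 1×acac = -1; 1×I = -1; sum -5.
Fe + (-5) = 3− ⇒ Fe is +2.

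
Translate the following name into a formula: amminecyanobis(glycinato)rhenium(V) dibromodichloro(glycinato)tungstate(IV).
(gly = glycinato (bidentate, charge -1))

[Re(CN)(gly)2(NH3)][WBr2Cl2(gly)]2

Cation [Re…]: ligand charges -3, Re(V) ⇒ ion charge 2+.
Anion [W…]: ligand charges -5, W(IV) ⇒ ion charge 1−.
One 2+ cation requires 2 of the 1− anion.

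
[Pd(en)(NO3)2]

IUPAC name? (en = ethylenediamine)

There is no counter-ion, so the complex is neutral overall.
Ligand charges: 1×ethylenediamine (neutral), 2×nitrato (-1 each); total -2. So Pd + (-2) = 0, giving Pd = +2.
Ligands are named alphabetically: ethylenediamine before nitrato.

(ethylenediamine)dinitratopalladium(II)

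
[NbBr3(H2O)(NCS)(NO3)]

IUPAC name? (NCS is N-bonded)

aquatribromoisothiocyanatonitratoniobium(V)

There is no counter-ion, so the complex is neutral overall.
Ligand charges: 1×nitrato (-1 each), 1×isothiocyanato (-1 each), 3×bromo (-1 each), 1×aqua (neutral); total -5. So Nb + (-5) = 0, giving Nb = +5.
Ligands are named alphabetically: aqua before bromo before isothiocyanato before nitrato.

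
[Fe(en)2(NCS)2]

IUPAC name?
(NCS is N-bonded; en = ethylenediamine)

There is no counter-ion, so the complex is neutral overall.
Ligand charges: 2×isothiocyanato (-1 each), 2×ethylenediamine (neutral); total -2. So Fe + (-2) = 0, giving Fe = +2.
Ligands are named alphabetically: ethylenediamine before isothiocyanato.

bis(ethylenediamine)diisothiocyanatoiron(II)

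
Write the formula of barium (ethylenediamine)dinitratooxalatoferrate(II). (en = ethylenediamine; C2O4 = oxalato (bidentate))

Ba[Fe(C2O4)(en)(NO3)2]

Ligands: 1 ethylenediamine (en, neutral), 2 nitrato (NO3, -1), 1 oxalato (C2O4, -2). Ligand charge sum = -4.
With Fe in oxidation state +2, the complex ion is [Fe...]^2−.
Charge balance with barium (+2) requires 1 complex ion per 1 barium.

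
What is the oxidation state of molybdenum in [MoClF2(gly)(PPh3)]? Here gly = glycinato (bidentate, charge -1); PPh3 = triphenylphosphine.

No counter-ion: the bracketed complex is neutral.
Ligand charges: 2×F = -2; 1×gly = -1; 1×Cl = -1; 1×PPh3 neutral; sum -4.
Mo + (-4) = 0 ⇒ Mo is +4.

+4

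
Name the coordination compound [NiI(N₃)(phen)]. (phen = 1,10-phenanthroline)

azidoiodo(1,10-phenanthroline)nickel(II)

There is no counter-ion, so the complex is neutral overall.
Ligand charges: 1×azido (-1 each), 1×iodo (-1 each), 1×1,10-phenanthroline (neutral); total -2. So Ni + (-2) = 0, giving Ni = +2.
Ligands are named alphabetically: azido before iodo before phenanthroline.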